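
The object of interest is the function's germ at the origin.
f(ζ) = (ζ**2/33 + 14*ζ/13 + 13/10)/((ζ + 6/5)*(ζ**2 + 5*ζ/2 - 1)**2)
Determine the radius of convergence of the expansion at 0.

The radius of convergence is -5/4 + (1/4)*sqrt(41).

Denominator factor (ζ + 6/5): pole of order 1 at -6/5, modulus 6/5.
Denominator factor (ζ**2 + 5*ζ/2 - 1)^2: discriminant 41/4, real irrational roots -5/4 + (1/4)*sqrt(41) and -5/4 - (1/4)*sqrt(41); poles of order 2, moduli -5/4 + (1/4)*sqrt(41) and 5/4 + (1/4)*sqrt(41).
The radius of convergence is the smallest modulus among the singular points: -5/4 + (1/4)*sqrt(41).


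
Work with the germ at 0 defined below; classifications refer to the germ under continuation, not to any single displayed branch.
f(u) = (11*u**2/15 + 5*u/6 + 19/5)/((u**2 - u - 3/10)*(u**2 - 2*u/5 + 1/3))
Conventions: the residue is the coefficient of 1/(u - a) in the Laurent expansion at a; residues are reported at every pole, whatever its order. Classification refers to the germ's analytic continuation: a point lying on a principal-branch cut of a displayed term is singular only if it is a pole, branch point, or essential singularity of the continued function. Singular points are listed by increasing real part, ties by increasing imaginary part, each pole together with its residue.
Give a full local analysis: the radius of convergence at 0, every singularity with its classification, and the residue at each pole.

Radius of convergence at 0: -1/2 + (1/10)*sqrt(55).
At 1/2 - (1/10)*sqrt(55): a pole of order 1; residue -6389/6058 - (3245/6058)*sqrt(55).
At (1/5) - ((1/15)*sqrt(66))*i: a pole of order 1; residue (6389/6058) - ((205643/399828)*sqrt(66))*i.
At (1/5) + ((1/15)*sqrt(66))*i: a pole of order 1; residue (6389/6058) + ((205643/399828)*sqrt(66))*i.
At 1/2 + (1/10)*sqrt(55): a pole of order 1; residue -6389/6058 + (3245/6058)*sqrt(55).

Denominator factor (u**2 - 2*u/5 + 1/3): discriminant -88/75, complex-conjugate roots (1/5) + ((1/15)*sqrt(66))*i and (1/5) - ((1/15)*sqrt(66))*i; poles of order 1, moduli (1/3)*sqrt(3) and (1/3)*sqrt(3).
Denominator factor (u**2 - u - 3/10): discriminant 11/5, real irrational roots 1/2 + (1/10)*sqrt(55) and 1/2 - (1/10)*sqrt(55); poles of order 1, moduli 1/2 + (1/10)*sqrt(55) and -1/2 + (1/10)*sqrt(55).
The radius of convergence is the smallest modulus among the singular points: -1/2 + (1/10)*sqrt(55).
The factor u**2 - u - 3/10 splits as (u - a)(u - a') with a = 1/2 - (1/10)*sqrt(55), a' = 1/2 + (1/10)*sqrt(55). At the order-1 pole a set g(u) = (u - a)*f(u) = [(11*u**2/15 + 5*u/6 + 19/5)/(u**2 - 2*u/5 + 1/3)] / (u - a').
Simple pole: residue = g(a) at a = 1/2 - (1/10)*sqrt(55), which is -6389/6058 - (3245/6058)*sqrt(55).
The factor u**2 - 2*u/5 + 1/3 splits as (u - a)(u - a') with a = (1/5) - ((1/15)*sqrt(66))*i, a' = (1/5) + ((1/15)*sqrt(66))*i. At the order-1 pole a set g(u) = (u - a)*f(u) = [(11*u**2/15 + 5*u/6 + 19/5)/(u**2 - u - 3/10)] / (u - a').
Simple pole: residue = g(a) at a = (1/5) - ((1/15)*sqrt(66))*i, which is (6389/6058) - ((205643/399828)*sqrt(66))*i.
The factor u**2 - 2*u/5 + 1/3 splits as (u - a)(u - a') with a = (1/5) + ((1/15)*sqrt(66))*i, a' = (1/5) - ((1/15)*sqrt(66))*i. At the order-1 pole a set g(u) = (u - a)*f(u) = [(11*u**2/15 + 5*u/6 + 19/5)/(u**2 - u - 3/10)] / (u - a').
Simple pole: residue = g(a) at a = (1/5) + ((1/15)*sqrt(66))*i, which is (6389/6058) + ((205643/399828)*sqrt(66))*i.
The factor u**2 - u - 3/10 splits as (u - a)(u - a') with a = 1/2 + (1/10)*sqrt(55), a' = 1/2 - (1/10)*sqrt(55). At the order-1 pole a set g(u) = (u - a)*f(u) = [(11*u**2/15 + 5*u/6 + 19/5)/(u**2 - 2*u/5 + 1/3)] / (u - a').
Simple pole: residue = g(a) at a = 1/2 + (1/10)*sqrt(55), which is -6389/6058 + (3245/6058)*sqrt(55).
List the singular points by increasing real part (a conjugate pair: the negative imaginary part first).


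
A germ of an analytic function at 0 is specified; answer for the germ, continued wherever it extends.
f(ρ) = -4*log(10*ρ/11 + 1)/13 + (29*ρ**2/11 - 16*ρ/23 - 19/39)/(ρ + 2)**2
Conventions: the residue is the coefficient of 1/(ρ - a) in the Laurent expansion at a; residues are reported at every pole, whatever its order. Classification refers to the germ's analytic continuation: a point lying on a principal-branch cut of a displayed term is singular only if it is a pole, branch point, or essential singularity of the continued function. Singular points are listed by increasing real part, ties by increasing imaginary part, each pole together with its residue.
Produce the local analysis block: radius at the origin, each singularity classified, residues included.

Radius of convergence at 0: 11/10.
At -2: a pole of order 2; residue -2844/253.
At -11/10: a logarithmic branch point.

Denominator factor (ρ + 2)^2: pole of order 2 at -2, modulus 2.
Branch term (-4/13)*log(1 - ρ/(-11/10)): its argument vanishes at ρ = -11/10, a logarithmic branch point, modulus 11/10.
The radius of convergence is the smallest modulus among the singular points: 11/10.
The branch term is analytic at -2 and contributes nothing to the residue; only the rational part matters.
At the order-2 pole -2 set g(ρ) = (ρ - (-2))^2*(rational part) = 29*ρ**2/11 - 16*ρ/23 - 19/39.
Order-2 pole: residue = g'(a); g'(-2) = -2844/253, so the residue is -2844/253.
List the singular points by increasing real part (a conjugate pair: the negative imaginary part first).


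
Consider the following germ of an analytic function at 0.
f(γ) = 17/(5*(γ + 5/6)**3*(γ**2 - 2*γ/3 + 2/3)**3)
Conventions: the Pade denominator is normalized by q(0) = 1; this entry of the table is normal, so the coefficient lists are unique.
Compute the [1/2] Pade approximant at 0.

The Pade approximant has numerator coefficients [12393/625, -350406/3125]; denominator coefficients [1, -1289/255, -2017/850].

Taylor coefficients needed (expand at 0): a_0 = 12393/625, a_1 = -37179/3125, a_2 = -408969/31250, a_3 = -1474767/15625.
Write the denominator as Q(γ) = 1 + q1*γ + q2*γ^2. Requiring Q*f - P = O(γ^4) with deg P <= 1 kills the coefficients of γ^2..γ^3 in Q*f:
  γ^2: a_2 + q1*a_1 + q2*a_0 = 0, i.e. -408969/31250 + (-37179/3125)*q1 + (12393/625)*q2 = 0.
  γ^3: a_3 + q1*a_2 + q2*a_1 = 0, i.e. -1474767/15625 + (-408969/31250)*q1 + (-37179/3125)*q2 = 0.
Solving this linear system: q1 = -1289/255, q2 = -2017/850.
The numerator is Q*f truncated at degree 1: P0 = a_0 = 12393/625; P1 = a_1 + q1*a_0 = -350406/3125.


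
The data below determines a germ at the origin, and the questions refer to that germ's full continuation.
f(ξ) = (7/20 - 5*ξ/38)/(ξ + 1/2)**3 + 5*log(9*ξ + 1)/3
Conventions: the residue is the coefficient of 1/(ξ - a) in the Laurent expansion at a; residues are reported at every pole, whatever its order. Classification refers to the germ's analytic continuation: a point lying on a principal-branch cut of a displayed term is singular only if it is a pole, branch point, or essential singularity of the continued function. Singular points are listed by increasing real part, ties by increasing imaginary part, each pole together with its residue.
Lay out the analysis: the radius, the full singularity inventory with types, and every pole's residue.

Radius of convergence at 0: 1/9.
At -1/2: a pole of order 3; residue 0.
At -1/9: a logarithmic branch point.

Denominator factor (ξ + 1/2)^3: pole of order 3 at -1/2, modulus 1/2.
Branch term (5/3)*log(1 - ξ/(-1/9)): its argument vanishes at ξ = -1/9, a logarithmic branch point, modulus 1/9.
The radius of convergence is the smallest modulus among the singular points: 1/9.
The branch term is analytic at -1/2 and contributes nothing to the residue; only the rational part matters.
At the order-3 pole -1/2 set g(ξ) = (ξ - (-1/2))^3*(rational part) = 7/20 - 5*ξ/38.
Order-3 pole: residue = g''(a)/2; g''(-1/2) = 0, so the residue is 0.
List the singular points by increasing real part (a conjugate pair: the negative imaginary part first).


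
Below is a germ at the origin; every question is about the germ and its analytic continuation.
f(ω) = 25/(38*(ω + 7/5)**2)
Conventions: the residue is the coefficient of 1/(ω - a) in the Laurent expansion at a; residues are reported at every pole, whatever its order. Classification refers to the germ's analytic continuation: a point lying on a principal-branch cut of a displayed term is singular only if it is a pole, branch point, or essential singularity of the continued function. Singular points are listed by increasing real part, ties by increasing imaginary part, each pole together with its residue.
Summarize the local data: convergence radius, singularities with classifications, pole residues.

Denominator factor (ω + 7/5)^2: pole of order 2 at -7/5, modulus 7/5.
The radius of convergence is the smallest modulus among the singular points: 7/5.
At the order-2 pole -7/5 set g(ω) = (ω - (-7/5))^2*f(ω) = 25/38.
Order-2 pole: residue = g'(a); g'(-7/5) = 0, so the residue is 0.

Radius of convergence at 0: 7/5.
At -7/5: a pole of order 2; residue 0.


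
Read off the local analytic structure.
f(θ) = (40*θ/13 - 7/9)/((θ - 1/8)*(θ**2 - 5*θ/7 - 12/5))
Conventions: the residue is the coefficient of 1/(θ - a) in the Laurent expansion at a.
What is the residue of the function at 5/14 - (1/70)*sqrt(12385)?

The factor θ**2 - 5*θ/7 - 12/5 splits as (θ - a)(θ - a') with a = 5/14 - (1/70)*sqrt(12385), a' = 5/14 + (1/70)*sqrt(12385). At the order-1 pole a set g(θ) = (θ - a)*f(θ) = [(40*θ/13 - 7/9)/(θ - 1/8)] / (θ - a').
Simple pole: residue = g(a) at a = 5/14 - (1/70)*sqrt(12385), which is -51520/648297 - (14130760/1605831669)*sqrt(12385).

The residue is -51520/648297 - (14130760/1605831669)*sqrt(12385).


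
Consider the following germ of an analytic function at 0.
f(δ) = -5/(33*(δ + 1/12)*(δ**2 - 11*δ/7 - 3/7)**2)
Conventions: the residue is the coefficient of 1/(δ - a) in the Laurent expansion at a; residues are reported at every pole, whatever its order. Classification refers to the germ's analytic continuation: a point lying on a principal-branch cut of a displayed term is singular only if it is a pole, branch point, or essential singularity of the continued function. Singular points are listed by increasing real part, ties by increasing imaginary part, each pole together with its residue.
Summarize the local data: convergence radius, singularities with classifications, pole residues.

Denominator factor (δ**2 - 11*δ/7 - 3/7)^2: discriminant 205/49, real irrational roots 11/14 + (1/14)*sqrt(205) and 11/14 - (1/14)*sqrt(205); poles of order 2, moduli 11/14 + (1/14)*sqrt(205) and -11/14 + (1/14)*sqrt(205).
Denominator factor (δ + 1/12): pole of order 1 at -1/12, modulus 1/12.
The radius of convergence is the smallest modulus among the singular points: 1/12.
The factor δ**2 - 11*δ/7 - 3/7 splits as (δ - a)(δ - a') with a = 11/14 - (1/14)*sqrt(205), a' = 11/14 + (1/14)*sqrt(205). At the order-2 pole a set g(δ) = (δ - a)^2*f(δ) = [-5/(33*(δ + 1/12))] / (δ - a')^2.
Order-2 pole: residue = g'(a); g'(11/14 - (1/14)*sqrt(205)) = 846720/944339 + (481063576/7937169295)*sqrt(205), so the residue is 846720/944339 + (481063576/7937169295)*sqrt(205).
At the order-1 pole -1/12 set g(δ) = (δ - (-1/12))*f(δ) = -5/(33*(δ**2 - 11*δ/7 - 3/7)**2).
Simple pole: residue = g(a) at a = -1/12, which is -1693440/944339.
The factor δ**2 - 11*δ/7 - 3/7 splits as (δ - a)(δ - a') with a = 11/14 + (1/14)*sqrt(205), a' = 11/14 - (1/14)*sqrt(205). At the order-2 pole a set g(δ) = (δ - a)^2*f(δ) = [-5/(33*(δ + 1/12))] / (δ - a')^2.
Order-2 pole: residue = g'(a); g'(11/14 + (1/14)*sqrt(205)) = 846720/944339 - (481063576/7937169295)*sqrt(205), so the residue is 846720/944339 - (481063576/7937169295)*sqrt(205).
List the singular points by increasing real part (a conjugate pair: the negative imaginary part first).

Radius of convergence at 0: 1/12.
At 11/14 - (1/14)*sqrt(205): a pole of order 2; residue 846720/944339 + (481063576/7937169295)*sqrt(205).
At -1/12: a pole of order 1; residue -1693440/944339.
At 11/14 + (1/14)*sqrt(205): a pole of order 2; residue 846720/944339 - (481063576/7937169295)*sqrt(205).


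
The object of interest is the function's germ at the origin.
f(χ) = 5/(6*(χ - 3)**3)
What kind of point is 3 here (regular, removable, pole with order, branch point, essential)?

The denominator factor χ - 3 vanishes at 3 and appears to the power 3; the numerator there equals 5/6, nonzero, and no other factor vanishes.
Hence a pole whose order is the multiplicity, 3.

The point is a pole of order 3.


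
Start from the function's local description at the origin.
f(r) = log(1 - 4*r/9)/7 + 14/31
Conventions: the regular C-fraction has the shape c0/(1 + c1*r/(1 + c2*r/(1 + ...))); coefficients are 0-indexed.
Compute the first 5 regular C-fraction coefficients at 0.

The regular C-fraction coefficients are [14/31, 62/441, -160/441, -49/1080, -191/1080].

Taylor coefficients (expand at 0): a_0 = 14/31, a_1 = -4/63, a_2 = -8/567, a_3 = -64/15309, a_4 = -64/45927.
c0 = a_0 = 14/31. Peel one level at a time: if S = 1 + c*r/S' with S'(0) = 1, then c is the r-coefficient of S and S' = c*r/(S - 1).
S_1 = c0/f = 1 + (62/441)*r + (9920/194481)*r^2 + ...; c1 = 62/441.
S_2 = c1*r/(S_1 - 1) = 1 + (-160/441)*r + (-4/243)*r^2 + ...; c2 = -160/441.
S_3 = c2*r/(S_2 - 1) = 1 + (-49/1080)*r + (-9359/1166400)*r^2 + ...; c3 = -49/1080.
S_4 = c3*r/(S_3 - 1) = 1 + (-191/1080)*r + ...; c4 = -191/1080.


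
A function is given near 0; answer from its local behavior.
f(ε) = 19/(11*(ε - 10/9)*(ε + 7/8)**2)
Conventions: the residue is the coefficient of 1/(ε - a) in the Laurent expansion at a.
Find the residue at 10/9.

At the order-1 pole 10/9 set g(ε) = (ε - (10/9))*f(ε) = 19/(11*(ε + 7/8)**2).
Simple pole: residue = g(a) at a = 10/9, which is 98496/224939.

The residue is 98496/224939.


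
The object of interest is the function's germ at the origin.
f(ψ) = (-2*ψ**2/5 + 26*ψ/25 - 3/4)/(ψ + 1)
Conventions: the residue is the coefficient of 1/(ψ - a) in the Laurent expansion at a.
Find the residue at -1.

The residue is -219/100.

At the order-1 pole -1 set g(ψ) = (ψ - (-1))*f(ψ) = -2*ψ**2/5 + 26*ψ/25 - 3/4.
Simple pole: residue = g(a) at a = -1, which is -219/100.


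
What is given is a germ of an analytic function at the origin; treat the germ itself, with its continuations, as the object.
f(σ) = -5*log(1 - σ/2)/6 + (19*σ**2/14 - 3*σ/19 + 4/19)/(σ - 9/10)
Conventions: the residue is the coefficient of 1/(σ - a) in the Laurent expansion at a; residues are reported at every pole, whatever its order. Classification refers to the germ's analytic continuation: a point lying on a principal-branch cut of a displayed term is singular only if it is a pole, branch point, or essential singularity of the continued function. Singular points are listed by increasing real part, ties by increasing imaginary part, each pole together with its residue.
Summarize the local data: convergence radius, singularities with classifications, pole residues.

Denominator factor (σ - 9/10): pole of order 1 at 9/10, modulus 9/10.
Branch term (-5/6)*log(1 - σ/(2)): its argument vanishes at σ = 2, a logarithmic branch point, modulus 2.
The radius of convergence is the smallest modulus among the singular points: 9/10.
The branch term is analytic at 9/10 and contributes nothing to the residue; only the rational part matters.
At the order-1 pole 9/10 set g(σ) = (σ - (9/10))*(rational part) = 19*σ**2/14 - 3*σ/19 + 4/19.
Simple pole: residue = g(a) at a = 9/10, which is 31061/26600.
List the singular points by increasing real part (a conjugate pair: the negative imaginary part first).

Radius of convergence at 0: 9/10.
At 9/10: a pole of order 1; residue 31061/26600.
At 2: a logarithmic branch point.


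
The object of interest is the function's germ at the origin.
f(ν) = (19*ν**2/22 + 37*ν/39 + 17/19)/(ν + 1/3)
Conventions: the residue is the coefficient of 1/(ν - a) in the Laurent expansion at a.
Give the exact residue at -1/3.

The residue is 3665/5434.

At the order-1 pole -1/3 set g(ν) = (ν - (-1/3))*f(ν) = 19*ν**2/22 + 37*ν/39 + 17/19.
Simple pole: residue = g(a) at a = -1/3, which is 3665/5434.


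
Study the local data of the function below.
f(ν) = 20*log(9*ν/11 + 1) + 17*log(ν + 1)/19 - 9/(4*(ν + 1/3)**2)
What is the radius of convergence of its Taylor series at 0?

Denominator factor (ν + 1/3)^2: pole of order 2 at -1/3, modulus 1/3.
Branch term (17/19)*log(1 - ν/(-1)): its argument vanishes at ν = -1, a logarithmic branch point, modulus 1.
Branch term (20)*log(1 - ν/(-11/9)): its argument vanishes at ν = -11/9, a logarithmic branch point, modulus 11/9.
The radius of convergence is the smallest modulus among the singular points: 1/3.

The radius of convergence is 1/3.


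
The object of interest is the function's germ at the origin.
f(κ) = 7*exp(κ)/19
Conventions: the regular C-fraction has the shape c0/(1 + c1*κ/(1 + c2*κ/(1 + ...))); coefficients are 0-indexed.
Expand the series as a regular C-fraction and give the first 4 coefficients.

Taylor coefficients (expand at 0): a_0 = 7/19, a_1 = 7/19, a_2 = 7/38, a_3 = 7/114.
c0 = a_0 = 7/19. Peel one level at a time: if S = 1 + c*κ/S' with S'(0) = 1, then c is the κ-coefficient of S and S' = c*κ/(S - 1).
S_1 = c0/f = 1 + (-1)*κ + (1/2)*κ^2 + ...; c1 = -1.
S_2 = c1*κ/(S_1 - 1) = 1 + (1/2)*κ + (1/12)*κ^2 + ...; c2 = 1/2.
S_3 = c2*κ/(S_2 - 1) = 1 + (-1/6)*κ + ...; c3 = -1/6.

The regular C-fraction coefficients are [7/19, -1, 1/2, -1/6].


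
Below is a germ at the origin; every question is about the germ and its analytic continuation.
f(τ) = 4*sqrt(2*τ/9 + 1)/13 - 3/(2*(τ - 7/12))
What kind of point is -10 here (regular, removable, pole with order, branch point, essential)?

Denominator factors: τ - 7/12 = -127/12 at τ = -10 — none vanishes.
Branch term sqrt(1 - τ/(-9/2)): argument at -10 is -11/9, nonzero, so -10 is not its branch point (a point on a principal cut is still regular for the continued germ).
So the germ continues analytically to -10.

The point is a regular point.


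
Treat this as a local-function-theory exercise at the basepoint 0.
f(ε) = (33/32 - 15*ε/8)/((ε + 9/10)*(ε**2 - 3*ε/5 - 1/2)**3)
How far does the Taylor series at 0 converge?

The radius of convergence is -3/10 + (1/10)*sqrt(59).

Denominator factor (ε + 9/10): pole of order 1 at -9/10, modulus 9/10.
Denominator factor (ε**2 - 3*ε/5 - 1/2)^3: discriminant 59/25, real irrational roots 3/10 + (1/10)*sqrt(59) and 3/10 - (1/10)*sqrt(59); poles of order 3, moduli 3/10 + (1/10)*sqrt(59) and -3/10 + (1/10)*sqrt(59).
The radius of convergence is the smallest modulus among the singular points: -3/10 + (1/10)*sqrt(59).


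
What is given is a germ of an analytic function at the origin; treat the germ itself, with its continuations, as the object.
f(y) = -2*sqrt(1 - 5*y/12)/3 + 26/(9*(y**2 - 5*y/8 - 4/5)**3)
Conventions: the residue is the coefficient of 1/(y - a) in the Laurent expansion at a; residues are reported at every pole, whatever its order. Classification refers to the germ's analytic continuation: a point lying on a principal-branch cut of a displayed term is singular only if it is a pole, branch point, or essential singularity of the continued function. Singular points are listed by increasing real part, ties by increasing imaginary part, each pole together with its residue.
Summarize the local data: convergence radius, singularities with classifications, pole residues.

Radius of convergence at 0: -5/16 + (1/80)*sqrt(5745).
At 5/16 - (1/80)*sqrt(5745): a pole of order 3; residue -(42598400/4550732847)*sqrt(5745).
At 5/16 + (1/80)*sqrt(5745): a pole of order 3; residue (42598400/4550732847)*sqrt(5745).
At 12/5: an algebraic (square-root) branch point.

Denominator factor (y**2 - 5*y/8 - 4/5)^3: discriminant 1149/320, real irrational roots 5/16 + (1/80)*sqrt(5745) and 5/16 - (1/80)*sqrt(5745); poles of order 3, moduli 5/16 + (1/80)*sqrt(5745) and -5/16 + (1/80)*sqrt(5745).
Branch term (-2/3)*sqrt(1 - y/(12/5)): its argument vanishes at y = 12/5, a square-root branch point, modulus 12/5.
The radius of convergence is the smallest modulus among the singular points: -5/16 + (1/80)*sqrt(5745).
The branch term is analytic at 5/16 - (1/80)*sqrt(5745) and contributes nothing to the residue; only the rational part matters.
The factor y**2 - 5*y/8 - 4/5 splits as (y - a)(y - a') with a = 5/16 - (1/80)*sqrt(5745), a' = 5/16 + (1/80)*sqrt(5745). At the order-3 pole a set g(y) = (y - a)^3*(rational part) = [26/9] / (y - a')^3.
Order-3 pole: residue = g''(a)/2; g''(5/16 - (1/80)*sqrt(5745)) = -(85196800/4550732847)*sqrt(5745), so the residue is -(42598400/4550732847)*sqrt(5745).
The branch term is analytic at 5/16 + (1/80)*sqrt(5745) and contributes nothing to the residue; only the rational part matters.
The factor y**2 - 5*y/8 - 4/5 splits as (y - a)(y - a') with a = 5/16 + (1/80)*sqrt(5745), a' = 5/16 - (1/80)*sqrt(5745). At the order-3 pole a set g(y) = (y - a)^3*(rational part) = [26/9] / (y - a')^3.
Order-3 pole: residue = g''(a)/2; g''(5/16 + (1/80)*sqrt(5745)) = (85196800/4550732847)*sqrt(5745), so the residue is (42598400/4550732847)*sqrt(5745).
List the singular points by increasing real part (a conjugate pair: the negative imaginary part first).


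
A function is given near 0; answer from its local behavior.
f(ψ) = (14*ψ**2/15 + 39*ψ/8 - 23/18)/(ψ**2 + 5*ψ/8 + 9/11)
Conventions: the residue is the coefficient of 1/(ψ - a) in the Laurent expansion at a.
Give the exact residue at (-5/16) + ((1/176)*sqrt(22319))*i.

The residue is (103/48) + ((214319/16069680)*sqrt(22319))*i.

The factor ψ**2 + 5*ψ/8 + 9/11 splits as (ψ - a)(ψ - a') with a = (-5/16) + ((1/176)*sqrt(22319))*i, a' = (-5/16) - ((1/176)*sqrt(22319))*i. At the order-1 pole a set g(ψ) = (ψ - a)*f(ψ) = [14*ψ**2/15 + 39*ψ/8 - 23/18] / (ψ - a').
Simple pole: residue = g(a) at a = (-5/16) + ((1/176)*sqrt(22319))*i, which is (103/48) + ((214319/16069680)*sqrt(22319))*i.


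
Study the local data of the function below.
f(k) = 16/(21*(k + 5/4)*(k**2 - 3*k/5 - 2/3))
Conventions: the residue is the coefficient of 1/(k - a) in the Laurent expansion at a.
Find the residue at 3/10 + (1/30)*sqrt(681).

The residue is -128/553 + (1984/125531)*sqrt(681).

The factor k**2 - 3*k/5 - 2/3 splits as (k - a)(k - a') with a = 3/10 + (1/30)*sqrt(681), a' = 3/10 - (1/30)*sqrt(681). At the order-1 pole a set g(k) = (k - a)*f(k) = [16/(21*(k + 5/4))] / (k - a').
Simple pole: residue = g(a) at a = 3/10 + (1/30)*sqrt(681), which is -128/553 + (1984/125531)*sqrt(681).


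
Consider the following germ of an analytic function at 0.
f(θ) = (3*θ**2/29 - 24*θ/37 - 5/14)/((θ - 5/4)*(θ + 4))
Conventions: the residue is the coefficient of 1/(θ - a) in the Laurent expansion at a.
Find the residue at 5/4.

The residue is -120935/630924.

At the order-1 pole 5/4 set g(θ) = (θ - (5/4))*f(θ) = (3*θ**2/29 - 24*θ/37 - 5/14)/(θ + 4).
Simple pole: residue = g(a) at a = 5/4, which is -120935/630924.


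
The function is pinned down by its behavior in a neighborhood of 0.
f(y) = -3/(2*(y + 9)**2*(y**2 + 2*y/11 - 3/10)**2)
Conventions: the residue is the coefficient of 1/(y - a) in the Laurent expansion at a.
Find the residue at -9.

The residue is -23716000/219274008291.

At the order-2 pole -9 set g(y) = (y - (-9))^2*f(y) = -3/(2*(y**2 + 2*y/11 - 3/10)**2).
Order-2 pole: residue = g'(a); g'(-9) = -23716000/219274008291, so the residue is -23716000/219274008291.


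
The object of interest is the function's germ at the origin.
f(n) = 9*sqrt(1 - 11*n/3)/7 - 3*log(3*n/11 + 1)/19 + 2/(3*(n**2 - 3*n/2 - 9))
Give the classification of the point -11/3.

The point is a logarithmic branch point.

The term (-3/19)*log(1 - n/(-11/3)) has argument 1 - -11/3/(-11/3) = 0 at -11/3: a logarithmic (infinitely-sheeted) branch point; the remaining terms are analytic or single-valued there.


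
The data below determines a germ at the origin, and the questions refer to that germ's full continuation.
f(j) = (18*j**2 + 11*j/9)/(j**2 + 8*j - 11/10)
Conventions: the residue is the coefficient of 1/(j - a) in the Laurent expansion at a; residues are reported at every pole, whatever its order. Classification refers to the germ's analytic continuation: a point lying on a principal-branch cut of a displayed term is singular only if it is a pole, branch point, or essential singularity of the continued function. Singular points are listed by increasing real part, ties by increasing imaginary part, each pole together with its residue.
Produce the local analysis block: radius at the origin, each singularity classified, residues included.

Denominator factor (j**2 + 8*j - 11/10): discriminant 342/5, real irrational roots -4 + (3/10)*sqrt(190) and -4 - (3/10)*sqrt(190); poles of order 1, moduli -4 + (3/10)*sqrt(190) and 4 + (3/10)*sqrt(190).
The radius of convergence is the smallest modulus among the singular points: -4 + (3/10)*sqrt(190).
The factor j**2 + 8*j - 11/10 splits as (j - a)(j - a') with a = -4 - (3/10)*sqrt(190), a' = -4 + (3/10)*sqrt(190). At the order-1 pole a set g(j) = (j - a)*f(j) = [18*j**2 + 11*j/9] / (j - a').
Simple pole: residue = g(a) at a = -4 - (3/10)*sqrt(190), which is -1285/18 - (26591/5130)*sqrt(190).
The factor j**2 + 8*j - 11/10 splits as (j - a)(j - a') with a = -4 + (3/10)*sqrt(190), a' = -4 - (3/10)*sqrt(190). At the order-1 pole a set g(j) = (j - a)*f(j) = [18*j**2 + 11*j/9] / (j - a').
Simple pole: residue = g(a) at a = -4 + (3/10)*sqrt(190), which is -1285/18 + (26591/5130)*sqrt(190).
List the singular points by increasing real part (a conjugate pair: the negative imaginary part first).

Radius of convergence at 0: -4 + (3/10)*sqrt(190).
At -4 - (3/10)*sqrt(190): a pole of order 1; residue -1285/18 - (26591/5130)*sqrt(190).
At -4 + (3/10)*sqrt(190): a pole of order 1; residue -1285/18 + (26591/5130)*sqrt(190).


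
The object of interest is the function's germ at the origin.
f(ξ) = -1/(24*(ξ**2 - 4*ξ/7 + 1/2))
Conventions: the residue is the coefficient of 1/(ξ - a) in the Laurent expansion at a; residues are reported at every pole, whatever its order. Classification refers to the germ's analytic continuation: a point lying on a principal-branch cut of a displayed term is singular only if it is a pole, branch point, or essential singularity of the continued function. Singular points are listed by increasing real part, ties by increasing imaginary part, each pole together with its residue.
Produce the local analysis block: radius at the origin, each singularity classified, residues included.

Radius of convergence at 0: (1/2)*sqrt(2).
At (2/7) - ((1/14)*sqrt(82))*i: a pole of order 1; residue -((7/1968)*sqrt(82))*i.
At (2/7) + ((1/14)*sqrt(82))*i: a pole of order 1; residue ((7/1968)*sqrt(82))*i.

Denominator factor (ξ**2 - 4*ξ/7 + 1/2): discriminant -82/49, complex-conjugate roots (2/7) + ((1/14)*sqrt(82))*i and (2/7) - ((1/14)*sqrt(82))*i; poles of order 1, moduli (1/2)*sqrt(2) and (1/2)*sqrt(2).
The radius of convergence is the smallest modulus among the singular points: (1/2)*sqrt(2).
The factor ξ**2 - 4*ξ/7 + 1/2 splits as (ξ - a)(ξ - a') with a = (2/7) - ((1/14)*sqrt(82))*i, a' = (2/7) + ((1/14)*sqrt(82))*i. At the order-1 pole a set g(ξ) = (ξ - a)*f(ξ) = [-1/24] / (ξ - a').
Simple pole: residue = g(a) at a = (2/7) - ((1/14)*sqrt(82))*i, which is -((7/1968)*sqrt(82))*i.
The factor ξ**2 - 4*ξ/7 + 1/2 splits as (ξ - a)(ξ - a') with a = (2/7) + ((1/14)*sqrt(82))*i, a' = (2/7) - ((1/14)*sqrt(82))*i. At the order-1 pole a set g(ξ) = (ξ - a)*f(ξ) = [-1/24] / (ξ - a').
Simple pole: residue = g(a) at a = (2/7) + ((1/14)*sqrt(82))*i, which is ((7/1968)*sqrt(82))*i.
List the singular points by increasing real part (a conjugate pair: the negative imaginary part first).


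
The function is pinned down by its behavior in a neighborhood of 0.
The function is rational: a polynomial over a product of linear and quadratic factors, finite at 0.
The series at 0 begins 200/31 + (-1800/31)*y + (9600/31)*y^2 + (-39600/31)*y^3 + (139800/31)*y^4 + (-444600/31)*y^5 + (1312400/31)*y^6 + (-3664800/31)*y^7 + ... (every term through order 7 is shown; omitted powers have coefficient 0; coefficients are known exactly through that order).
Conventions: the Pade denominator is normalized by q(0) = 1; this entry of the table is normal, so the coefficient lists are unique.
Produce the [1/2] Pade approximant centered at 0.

The Pade approximant has numerator coefficients [200/31, -4200/341]; denominator coefficients [1, 78/11, 174/11].

Taylor coefficients needed (read off): a_0 = 200/31, a_1 = -1800/31, a_2 = 9600/31, a_3 = -39600/31.
Write the denominator as Q(y) = 1 + q1*y + q2*y^2. Requiring Q*f - P = O(y^4) with deg P <= 1 kills the coefficients of y^2..y^3 in Q*f:
  y^2: a_2 + q1*a_1 + q2*a_0 = 0, i.e. 9600/31 + (-1800/31)*q1 + (200/31)*q2 = 0.
  y^3: a_3 + q1*a_2 + q2*a_1 = 0, i.e. -39600/31 + (9600/31)*q1 + (-1800/31)*q2 = 0.
Solving this linear system: q1 = 78/11, q2 = 174/11.
The numerator is Q*f truncated at degree 1: P0 = a_0 = 200/31; P1 = a_1 + q1*a_0 = -4200/341.


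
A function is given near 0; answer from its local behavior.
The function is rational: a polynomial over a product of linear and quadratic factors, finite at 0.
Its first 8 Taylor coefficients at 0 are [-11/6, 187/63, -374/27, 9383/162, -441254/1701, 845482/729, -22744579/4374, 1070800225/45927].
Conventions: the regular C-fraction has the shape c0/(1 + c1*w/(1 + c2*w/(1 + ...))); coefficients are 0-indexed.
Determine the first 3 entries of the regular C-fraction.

Taylor coefficients (read off): a_0 = -11/6, a_1 = 187/63, a_2 = -374/27.
c0 = a_0 = -11/6. Peel one level at a time: if S = 1 + c*w/S' with S'(0) = 1, then c is the w-coefficient of S and S' = c*w/(S - 1).
S_1 = c0/f = 1 + (34/21)*w + (-2176/441)*w^2 + ...; c1 = 34/21.
S_2 = c1*w/(S_1 - 1) = 1 + (64/21)*w + ...; c2 = 64/21.

The regular C-fraction coefficients are [-11/6, 34/21, 64/21].


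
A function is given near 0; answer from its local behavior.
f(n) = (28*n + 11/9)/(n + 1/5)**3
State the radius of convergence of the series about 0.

Denominator factor (n + 1/5)^3: pole of order 3 at -1/5, modulus 1/5.
The radius of convergence is the smallest modulus among the singular points: 1/5.

The radius of convergence is 1/5.


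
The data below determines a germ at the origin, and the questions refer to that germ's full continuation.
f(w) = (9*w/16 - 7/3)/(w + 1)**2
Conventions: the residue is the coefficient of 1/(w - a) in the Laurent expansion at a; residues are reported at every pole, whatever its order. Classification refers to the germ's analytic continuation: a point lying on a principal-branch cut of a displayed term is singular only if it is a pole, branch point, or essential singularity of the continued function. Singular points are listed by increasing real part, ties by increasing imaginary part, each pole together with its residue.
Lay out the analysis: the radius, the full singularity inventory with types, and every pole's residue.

Radius of convergence at 0: 1.
At -1: a pole of order 2; residue 9/16.

Denominator factor (w + 1)^2: pole of order 2 at -1, modulus 1.
The radius of convergence is the smallest modulus among the singular points: 1.
At the order-2 pole -1 set g(w) = (w - (-1))^2*f(w) = 9*w/16 - 7/3.
Order-2 pole: residue = g'(a); g'(-1) = 9/16, so the residue is 9/16.


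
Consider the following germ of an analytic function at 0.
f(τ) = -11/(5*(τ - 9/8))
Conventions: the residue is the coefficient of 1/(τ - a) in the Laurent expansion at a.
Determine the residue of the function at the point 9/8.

At the order-1 pole 9/8 set g(τ) = (τ - (9/8))*f(τ) = -11/5.
Simple pole: residue = g(a) at a = 9/8, which is -11/5.

The residue is -11/5.


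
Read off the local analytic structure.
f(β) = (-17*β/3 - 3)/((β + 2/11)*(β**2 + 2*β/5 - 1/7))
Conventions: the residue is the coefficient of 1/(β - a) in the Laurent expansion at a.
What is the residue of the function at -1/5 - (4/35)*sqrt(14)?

The factor β**2 + 2*β/5 - 1/7 splits as (β - a)(β - a') with a = -1/5 - (4/35)*sqrt(14), a' = -1/5 + (4/35)*sqrt(14). At the order-1 pole a set g(β) = (β - a)*f(β) = [(-17*β/3 - 3)/(β + 2/11)] / (β - a').
Simple pole: residue = g(a) at a = -1/5 - (4/35)*sqrt(14), which is -25025/4638 + (5665/3092)*sqrt(14).

The residue is -25025/4638 + (5665/3092)*sqrt(14).


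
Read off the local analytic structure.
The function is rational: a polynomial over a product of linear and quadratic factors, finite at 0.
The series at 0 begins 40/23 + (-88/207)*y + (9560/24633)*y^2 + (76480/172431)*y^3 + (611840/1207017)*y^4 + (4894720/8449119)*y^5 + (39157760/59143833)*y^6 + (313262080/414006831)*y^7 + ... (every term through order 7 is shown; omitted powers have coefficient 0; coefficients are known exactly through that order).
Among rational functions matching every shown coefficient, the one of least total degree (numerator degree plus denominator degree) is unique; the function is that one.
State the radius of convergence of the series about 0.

The radius of convergence is 7/8.

No rational of total degree below 3 reproduces all 8 coefficients; solving the [2/1] Pade equations on them gives f(y) = (-13*y**2/17 + 19*y/9 - 35/23)/(y - 7/8), whose expansion matches every shown term.
Denominator factor (y - 7/8): pole of order 1 at 7/8, modulus 7/8.
The radius of convergence is the smallest modulus among the singular points: 7/8.


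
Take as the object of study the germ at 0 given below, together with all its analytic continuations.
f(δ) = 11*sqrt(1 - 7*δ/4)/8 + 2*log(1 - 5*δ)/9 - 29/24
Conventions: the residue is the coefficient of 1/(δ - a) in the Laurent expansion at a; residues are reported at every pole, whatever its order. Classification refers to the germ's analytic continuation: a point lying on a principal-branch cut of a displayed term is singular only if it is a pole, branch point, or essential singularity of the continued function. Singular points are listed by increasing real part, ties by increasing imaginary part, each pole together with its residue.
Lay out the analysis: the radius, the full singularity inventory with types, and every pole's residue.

Branch term (11/8)*sqrt(1 - δ/(4/7)): its argument vanishes at δ = 4/7, a square-root branch point, modulus 4/7.
Branch term (2/9)*log(1 - δ/(1/5)): its argument vanishes at δ = 1/5, a logarithmic branch point, modulus 1/5.
The radius of convergence is the smallest modulus among the singular points: 1/5.
List the singular points by increasing real part (a conjugate pair: the negative imaginary part first).

Radius of convergence at 0: 1/5.
At 1/5: a logarithmic branch point.
At 4/7: an algebraic (square-root) branch point.


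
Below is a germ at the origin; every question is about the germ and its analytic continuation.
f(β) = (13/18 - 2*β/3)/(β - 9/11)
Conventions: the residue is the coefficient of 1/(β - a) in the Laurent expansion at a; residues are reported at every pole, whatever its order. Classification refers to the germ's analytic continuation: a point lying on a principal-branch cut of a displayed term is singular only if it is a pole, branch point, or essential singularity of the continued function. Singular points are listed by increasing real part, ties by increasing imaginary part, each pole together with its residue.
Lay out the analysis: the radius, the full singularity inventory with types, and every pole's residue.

Radius of convergence at 0: 9/11.
At 9/11: a pole of order 1; residue 35/198.

Denominator factor (β - 9/11): pole of order 1 at 9/11, modulus 9/11.
The radius of convergence is the smallest modulus among the singular points: 9/11.
At the order-1 pole 9/11 set g(β) = (β - (9/11))*f(β) = 13/18 - 2*β/3.
Simple pole: residue = g(a) at a = 9/11, which is 35/198.


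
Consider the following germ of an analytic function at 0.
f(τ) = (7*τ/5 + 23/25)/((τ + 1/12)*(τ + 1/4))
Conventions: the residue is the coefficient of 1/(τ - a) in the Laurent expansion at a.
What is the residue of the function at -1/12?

At the order-1 pole -1/12 set g(τ) = (τ - (-1/12))*f(τ) = (7*τ/5 + 23/25)/(τ + 1/4).
Simple pole: residue = g(a) at a = -1/12, which is 241/50.

The residue is 241/50.


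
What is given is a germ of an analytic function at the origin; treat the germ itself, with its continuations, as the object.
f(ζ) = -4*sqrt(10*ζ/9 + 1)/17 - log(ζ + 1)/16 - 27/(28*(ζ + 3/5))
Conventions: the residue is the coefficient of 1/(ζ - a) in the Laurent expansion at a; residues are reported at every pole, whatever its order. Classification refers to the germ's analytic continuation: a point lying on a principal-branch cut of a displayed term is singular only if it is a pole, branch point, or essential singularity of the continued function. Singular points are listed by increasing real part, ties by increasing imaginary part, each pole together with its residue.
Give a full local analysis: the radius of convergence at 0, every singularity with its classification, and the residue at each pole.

Radius of convergence at 0: 3/5.
At -1: a logarithmic branch point.
At -9/10: an algebraic (square-root) branch point.
At -3/5: a pole of order 1; residue -27/28.

Denominator factor (ζ + 3/5): pole of order 1 at -3/5, modulus 3/5.
Branch term (-1/16)*log(1 - ζ/(-1)): its argument vanishes at ζ = -1, a logarithmic branch point, modulus 1.
Branch term (-4/17)*sqrt(1 - ζ/(-9/10)): its argument vanishes at ζ = -9/10, a square-root branch point, modulus 9/10.
The radius of convergence is the smallest modulus among the singular points: 3/5.
The branch terms are analytic at -3/5 and contribute nothing to the residue; only the rational part matters.
At the order-1 pole -3/5 set g(ζ) = (ζ - (-3/5))*(rational part) = -27/28.
Simple pole: residue = g(a) at a = -3/5, which is -27/28.
List the singular points by increasing real part (a conjugate pair: the negative imaginary part first).


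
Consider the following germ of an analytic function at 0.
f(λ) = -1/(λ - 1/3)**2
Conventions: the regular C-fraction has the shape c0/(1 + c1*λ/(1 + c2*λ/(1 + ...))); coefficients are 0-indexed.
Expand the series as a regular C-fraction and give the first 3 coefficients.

Taylor coefficients (expand at 0): a_0 = -9, a_1 = -54, a_2 = -243.
c0 = a_0 = -9. Peel one level at a time: if S = 1 + c*λ/S' with S'(0) = 1, then c is the λ-coefficient of S and S' = c*λ/(S - 1).
S_1 = c0/f = 1 + (-6)*λ + (9)*λ^2 + ...; c1 = -6.
S_2 = c1*λ/(S_1 - 1) = 1 + (3/2)*λ + ...; c2 = 3/2.

The regular C-fraction coefficients are [-9, -6, 3/2].


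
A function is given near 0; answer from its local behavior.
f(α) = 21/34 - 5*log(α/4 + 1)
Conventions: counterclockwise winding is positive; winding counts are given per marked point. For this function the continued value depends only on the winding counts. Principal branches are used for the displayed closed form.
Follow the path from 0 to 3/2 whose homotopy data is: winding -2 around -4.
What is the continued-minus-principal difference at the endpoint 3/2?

Continued minus principal equals (20)*pi*i.

The rational part is single-valued and drops out of the difference; each branch term changes only by its own monodromy.
(-5)*log(1 - α/(-4)): each positive loop around -4 adds 2*pi*i to the log, so winding -2 contributes (-5)*(-2)*2*pi*i = (20)*pi*i.
Summing the contributions at α = 3/2 gives (20)*pi*i.


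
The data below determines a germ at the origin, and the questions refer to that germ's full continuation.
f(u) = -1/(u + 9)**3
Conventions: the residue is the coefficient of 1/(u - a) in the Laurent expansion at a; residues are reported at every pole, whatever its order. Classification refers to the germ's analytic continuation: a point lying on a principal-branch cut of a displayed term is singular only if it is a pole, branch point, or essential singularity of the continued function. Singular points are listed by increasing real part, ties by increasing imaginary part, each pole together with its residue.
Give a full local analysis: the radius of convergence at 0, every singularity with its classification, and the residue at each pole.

Denominator factor (u + 9)^3: pole of order 3 at -9, modulus 9.
The radius of convergence is the smallest modulus among the singular points: 9.
At the order-3 pole -9 set g(u) = (u - (-9))^3*f(u) = -1.
Order-3 pole: residue = g''(a)/2; g''(-9) = 0, so the residue is 0.

Radius of convergence at 0: 9.
At -9: a pole of order 3; residue 0.
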